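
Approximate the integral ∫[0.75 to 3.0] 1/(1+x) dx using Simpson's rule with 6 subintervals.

f(x) = 1/(1+x)
a = 0.75, b = 3.0, n = 6
h = (b - a)/n = 0.375000

Simpson's rule: (h/3)[f(x₀) + 4f(x₁) + 2f(x₂) + ... + f(xₙ)]

x_0 = 0.7500, f(x_0) = 0.571429, coefficient = 1
x_1 = 1.1250, f(x_1) = 0.470588, coefficient = 4
x_2 = 1.5000, f(x_2) = 0.400000, coefficient = 2
x_3 = 1.8750, f(x_3) = 0.347826, coefficient = 4
x_4 = 2.2500, f(x_4) = 0.307692, coefficient = 2
x_5 = 2.6250, f(x_5) = 0.275862, coefficient = 4
x_6 = 3.0000, f(x_6) = 0.250000, coefficient = 1

I ≈ (0.375000/3) × 6.613919 = 0.826740
Exact value: 0.826679
Error: 0.000061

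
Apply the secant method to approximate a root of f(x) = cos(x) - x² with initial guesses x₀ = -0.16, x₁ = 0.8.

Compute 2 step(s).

f(x) = cos(x) - x²
x₀ = -0.16, x₁ = 0.8

Secant formula: x_{n+1} = x_n - f(x_n)(x_n - x_{n-1})/(f(x_n) - f(x_{n-1}))

Iteration 1:
  f(-0.160000) = 0.961627
  f(0.800000) = 0.056707
  x_2 = 0.800000 - 0.056707×(0.800000 - (-0.160000))/(0.056707 - 0.961627)
       = 0.860158
Iteration 2:
  f(0.800000) = 0.056707
  f(0.860158) = -0.087555
  x_3 = 0.860158 - (-0.087555)×(0.860158 - 0.800000)/(-0.087555 - 0.056707)
       = 0.823647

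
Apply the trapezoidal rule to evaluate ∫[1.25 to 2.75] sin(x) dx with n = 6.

f(x) = sin(x)
a = 1.25, b = 2.75, n = 6
h = (b - a)/n = 0.250000

Trapezoidal rule: (h/2)[f(x₀) + 2f(x₁) + 2f(x₂) + ... + f(xₙ)]

x_0 = 1.2500, f(x_0) = 0.948985, coefficient = 1
x_1 = 1.5000, f(x_1) = 0.997495, coefficient = 2
x_2 = 1.7500, f(x_2) = 0.983986, coefficient = 2
x_3 = 2.0000, f(x_3) = 0.909297, coefficient = 2
x_4 = 2.2500, f(x_4) = 0.778073, coefficient = 2
x_5 = 2.5000, f(x_5) = 0.598472, coefficient = 2
x_6 = 2.7500, f(x_6) = 0.381661, coefficient = 1

I ≈ (0.250000/2) × 9.865293 = 1.233162
Exact value: 1.239625
Error: 0.006463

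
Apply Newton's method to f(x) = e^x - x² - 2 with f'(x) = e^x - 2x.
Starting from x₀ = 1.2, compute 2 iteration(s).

f(x) = e^x - x² - 2
f'(x) = e^x - 2x
x₀ = 1.2

Newton-Raphson formula: x_{n+1} = x_n - f(x_n)/f'(x_n)

Iteration 1:
  f(1.200000) = -0.119883
  f'(1.200000) = 0.920117
  x_1 = 1.200000 - (-0.119883)/0.920117 = 1.330291
Iteration 2:
  f(1.330291) = 0.012470
  f'(1.330291) = 1.121562
  x_2 = 1.330291 - 0.012470/1.121562 = 1.319173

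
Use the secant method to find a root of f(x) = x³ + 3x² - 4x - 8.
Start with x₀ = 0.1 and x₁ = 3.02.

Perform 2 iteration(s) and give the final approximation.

f(x) = x³ + 3x² - 4x - 8
x₀ = 0.1, x₁ = 3.02

Secant formula: x_{n+1} = x_n - f(x_n)(x_n - x_{n-1})/(f(x_n) - f(x_{n-1}))

Iteration 1:
  f(0.100000) = -8.369000
  f(3.020000) = 34.824808
  x_2 = 3.020000 - 34.824808×(3.020000 - 0.100000)/(34.824808 - (-8.369000))
       = 0.665764
Iteration 2:
  f(3.020000) = 34.824808
  f(0.665764) = -9.038237
  x_3 = 0.665764 - (-9.038237)×(0.665764 - 3.020000)/(-9.038237 - 34.824808)
       = 1.150868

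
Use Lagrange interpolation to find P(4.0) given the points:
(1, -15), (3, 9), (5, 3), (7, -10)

Lagrange interpolation formula:
P(x) = Σ yᵢ × Lᵢ(x)
where Lᵢ(x) = Π_{j≠i} (x - xⱼ)/(xᵢ - xⱼ)

L_0(4.0) = (4.0 - 3)/(1 - 3) × (4.0 - 5)/(1 - 5) × (4.0 - 7)/(1 - 7) = -0.062500
L_1(4.0) = (4.0 - 1)/(3 - 1) × (4.0 - 5)/(3 - 5) × (4.0 - 7)/(3 - 7) = 0.562500
L_2(4.0) = (4.0 - 1)/(5 - 1) × (4.0 - 3)/(5 - 3) × (4.0 - 7)/(5 - 7) = 0.562500
L_3(4.0) = (4.0 - 1)/(7 - 1) × (4.0 - 3)/(7 - 3) × (4.0 - 5)/(7 - 5) = -0.062500

P(4.0) = (-15)×L_0(4.0) + 9×L_1(4.0) + 3×L_2(4.0) + (-10)×L_3(4.0)
P(4.0) = 8.312500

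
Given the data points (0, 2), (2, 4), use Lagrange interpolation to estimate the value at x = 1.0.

Lagrange interpolation formula:
P(x) = Σ yᵢ × Lᵢ(x)
where Lᵢ(x) = Π_{j≠i} (x - xⱼ)/(xᵢ - xⱼ)

L_0(1.0) = (1.0 - 2)/(0 - 2) = 0.500000
L_1(1.0) = (1.0 - 0)/(2 - 0) = 0.500000

P(1.0) = 2×L_0(1.0) + 4×L_1(1.0)
P(1.0) = 3.000000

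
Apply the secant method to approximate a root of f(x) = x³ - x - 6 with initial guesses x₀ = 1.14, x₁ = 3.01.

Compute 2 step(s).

f(x) = x³ - x - 6
x₀ = 1.14, x₁ = 3.01

Secant formula: x_{n+1} = x_n - f(x_n)(x_n - x_{n-1})/(f(x_n) - f(x_{n-1}))

Iteration 1:
  f(1.140000) = -5.658456
  f(3.010000) = 18.260901
  x_2 = 3.010000 - 18.260901×(3.010000 - 1.140000)/(18.260901 - (-5.658456))
       = 1.582374
Iteration 2:
  f(3.010000) = 18.260901
  f(1.582374) = -3.620253
  x_3 = 1.582374 - (-3.620253)×(1.582374 - 3.010000)/(-3.620253 - 18.260901)
       = 1.818576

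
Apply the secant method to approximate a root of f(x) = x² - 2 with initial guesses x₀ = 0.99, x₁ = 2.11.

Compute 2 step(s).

f(x) = x² - 2
x₀ = 0.99, x₁ = 2.11

Secant formula: x_{n+1} = x_n - f(x_n)(x_n - x_{n-1})/(f(x_n) - f(x_{n-1}))

Iteration 1:
  f(0.990000) = -1.019900
  f(2.110000) = 2.452100
  x_2 = 2.110000 - 2.452100×(2.110000 - 0.990000)/(2.452100 - (-1.019900))
       = 1.319000
Iteration 2:
  f(2.110000) = 2.452100
  f(1.319000) = -0.260239
  x_3 = 1.319000 - (-0.260239)×(1.319000 - 2.110000)/(-0.260239 - 2.452100)
       = 1.394894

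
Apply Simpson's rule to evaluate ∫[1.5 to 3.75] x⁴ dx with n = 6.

f(x) = x⁴
a = 1.5, b = 3.75, n = 6
h = (b - a)/n = 0.375000

Simpson's rule: (h/3)[f(x₀) + 4f(x₁) + 2f(x₂) + ... + f(xₙ)]

x_0 = 1.5000, f(x_0) = 5.062500, coefficient = 1
x_1 = 1.8750, f(x_1) = 12.359619, coefficient = 4
x_2 = 2.2500, f(x_2) = 25.628906, coefficient = 2
x_3 = 2.6250, f(x_3) = 47.480713, coefficient = 4
x_4 = 3.0000, f(x_4) = 81.000000, coefficient = 2
x_5 = 3.3750, f(x_5) = 129.746338, coefficient = 4
x_6 = 3.7500, f(x_6) = 197.753906, coefficient = 1

I ≈ (0.375000/3) × 1174.420898 = 146.802612
Exact value: 146.796680
Error: 0.005933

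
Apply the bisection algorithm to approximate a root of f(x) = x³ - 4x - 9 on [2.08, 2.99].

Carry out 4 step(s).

f(x) = x³ - 4x - 9
Initial interval: [2.08, 2.99]

Iteration 1:
  c_1 = (2.080000 + 2.990000)/2 = 2.535000
  f(c_1) = f(2.535000) = -2.849520
  f(a) × f(c) ≥ 0, new interval: [2.535000, 2.990000]
Iteration 2:
  c_2 = (2.535000 + 2.990000)/2 = 2.762500
  f(c_2) = f(2.762500) = 1.031760
  f(a) × f(c) < 0, new interval: [2.535000, 2.762500]
Iteration 3:
  c_3 = (2.535000 + 2.762500)/2 = 2.648750
  f(c_3) = f(2.648750) = -1.011697
  f(a) × f(c) ≥ 0, new interval: [2.648750, 2.762500]
Iteration 4:
  c_4 = (2.648750 + 2.762500)/2 = 2.705625
  f(c_4) = f(2.705625) = -0.016225
  f(a) × f(c) ≥ 0, new interval: [2.705625, 2.762500]

After 4 iteration(s), the approximation is c_4 = 2.705625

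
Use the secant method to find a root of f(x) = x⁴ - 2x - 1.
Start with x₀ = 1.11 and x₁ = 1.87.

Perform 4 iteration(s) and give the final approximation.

f(x) = x⁴ - 2x - 1
x₀ = 1.11, x₁ = 1.87

Secant formula: x_{n+1} = x_n - f(x_n)(x_n - x_{n-1})/(f(x_n) - f(x_{n-1}))

Iteration 1:
  f(1.110000) = -1.701930
  f(1.870000) = 7.488310
  x_2 = 1.870000 - 7.488310×(1.870000 - 1.110000)/(7.488310 - (-1.701930))
       = 1.250744
Iteration 2:
  f(1.870000) = 7.488310
  f(1.250744) = -1.054267
  x_3 = 1.250744 - (-1.054267)×(1.250744 - 1.870000)/(-1.054267 - 7.488310)
       = 1.327168
Iteration 3:
  f(1.250744) = -1.054267
  f(1.327168) = -0.551895
  x_4 = 1.327168 - (-0.551895)×(1.327168 - 1.250744)/(-0.551895 - (-1.054267))
       = 1.411126
Iteration 4:
  f(1.327168) = -0.551895
  f(1.411126) = 0.142932
  x_5 = 1.411126 - 0.142932×(1.411126 - 1.327168)/(0.142932 - (-0.551895))
       = 1.393855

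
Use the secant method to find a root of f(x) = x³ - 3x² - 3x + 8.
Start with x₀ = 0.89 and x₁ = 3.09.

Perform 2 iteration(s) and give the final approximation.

f(x) = x³ - 3x² - 3x + 8
x₀ = 0.89, x₁ = 3.09

Secant formula: x_{n+1} = x_n - f(x_n)(x_n - x_{n-1})/(f(x_n) - f(x_{n-1}))

Iteration 1:
  f(0.890000) = 3.658669
  f(3.090000) = -0.410671
  x_2 = 3.090000 - (-0.410671)×(3.090000 - 0.890000)/(-0.410671 - 3.658669)
       = 2.867980
Iteration 2:
  f(3.090000) = -0.410671
  f(2.867980) = -1.689847
  x_3 = 2.867980 - (-1.689847)×(2.867980 - 3.090000)/(-1.689847 - (-0.410671))
       = 3.161278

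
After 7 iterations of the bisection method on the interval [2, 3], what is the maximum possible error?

Bisection error bound: |error| ≤ (b-a)/2^n
|error| ≤ (3 - 2)/2^7 = 1/2^7
|error| ≤ 0.0078125000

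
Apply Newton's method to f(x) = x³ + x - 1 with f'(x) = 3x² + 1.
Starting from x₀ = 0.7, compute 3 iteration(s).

f(x) = x³ + x - 1
f'(x) = 3x² + 1
x₀ = 0.7

Newton-Raphson formula: x_{n+1} = x_n - f(x_n)/f'(x_n)

Iteration 1:
  f(0.700000) = 0.043000
  f'(0.700000) = 2.470000
  x_1 = 0.700000 - 0.043000/2.470000 = 0.682591
Iteration 2:
  f(0.682591) = 0.000631
  f'(0.682591) = 2.397792
  x_2 = 0.682591 - 0.000631/2.397792 = 0.682328
Iteration 3:
  f(0.682328) = 0.000000
  f'(0.682328) = 2.396714
  x_3 = 0.682328 - 0.000000/2.396714 = 0.682328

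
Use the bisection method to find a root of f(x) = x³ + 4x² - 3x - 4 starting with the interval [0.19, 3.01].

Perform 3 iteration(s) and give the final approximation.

f(x) = x³ + 4x² - 3x - 4
Initial interval: [0.19, 3.01]

Iteration 1:
  c_1 = (0.190000 + 3.010000)/2 = 1.600000
  f(c_1) = f(1.600000) = 5.536000
  f(a) × f(c) < 0, new interval: [0.190000, 1.600000]
Iteration 2:
  c_2 = (0.190000 + 1.600000)/2 = 0.895000
  f(c_2) = f(0.895000) = -2.763983
  f(a) × f(c) ≥ 0, new interval: [0.895000, 1.600000]
Iteration 3:
  c_3 = (0.895000 + 1.600000)/2 = 1.247500
  f(c_3) = f(1.247500) = 0.423955
  f(a) × f(c) < 0, new interval: [0.895000, 1.247500]

After 3 iteration(s), the approximation is c_3 = 1.247500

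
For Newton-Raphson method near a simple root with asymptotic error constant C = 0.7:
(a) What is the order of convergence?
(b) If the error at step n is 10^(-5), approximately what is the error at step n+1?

(a) Newton-Raphson has quadratic (order 2) convergence near simple roots.
    This means |e_{n+1}| ≈ C|e_n|².

(b) With |e_n| = 10^(-5) and C = 0.7:
    |e_{n+1}| ≈ 0.7 × (10^(-5))² = 0.7 × 10^(-10)

(a) 2 (quadratic); (b) |e_{n+1}| ≈ 7.000e-11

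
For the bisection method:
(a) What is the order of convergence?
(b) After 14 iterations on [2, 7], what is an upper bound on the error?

(a) Bisection has linear (order 1) convergence; the error is halved each step.

(b) Error bound = (b-a)/2^n = (7 - 2)/2^{14}
    = 5/2^{14}

(a) 1 (linear); (b) error ≤ 3.05e-04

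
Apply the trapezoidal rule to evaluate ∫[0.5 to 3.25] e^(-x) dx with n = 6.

f(x) = e^(-x)
a = 0.5, b = 3.25, n = 6
h = (b - a)/n = 0.458333

Trapezoidal rule: (h/2)[f(x₀) + 2f(x₁) + 2f(x₂) + ... + f(xₙ)]

x_0 = 0.5000, f(x_0) = 0.606531, coefficient = 1
x_1 = 0.9583, f(x_1) = 0.383532, coefficient = 2
x_2 = 1.4167, f(x_2) = 0.242521, coefficient = 2
x_3 = 1.8750, f(x_3) = 0.153355, coefficient = 2
x_4 = 2.3333, f(x_4) = 0.096972, coefficient = 2
x_5 = 2.7917, f(x_5) = 0.061319, coefficient = 2
x_6 = 3.2500, f(x_6) = 0.038774, coefficient = 1

I ≈ (0.458333/2) × 2.520702 = 0.577661
Exact value: 0.567756
Error: 0.009904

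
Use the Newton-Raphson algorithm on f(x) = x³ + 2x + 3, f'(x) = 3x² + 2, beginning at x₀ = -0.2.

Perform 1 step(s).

f(x) = x³ + 2x + 3
f'(x) = 3x² + 2
x₀ = -0.2

Newton-Raphson formula: x_{n+1} = x_n - f(x_n)/f'(x_n)

Iteration 1:
  f(-0.200000) = 2.592000
  f'(-0.200000) = 2.120000
  x_1 = -0.200000 - 2.592000/2.120000 = -1.422642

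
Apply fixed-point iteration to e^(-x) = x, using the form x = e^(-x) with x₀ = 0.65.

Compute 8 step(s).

Equation: e^(-x) = x
Fixed-point form: x = e^(-x)
x₀ = 0.65

x_1 = g(0.650000) = 0.522046
x_2 = g(0.522046) = 0.593306
x_3 = g(0.593306) = 0.552498
x_4 = g(0.552498) = 0.575510
x_5 = g(0.575510) = 0.562418
x_6 = g(0.562418) = 0.569830
x_7 = g(0.569830) = 0.565622
x_8 = g(0.565622) = 0.568007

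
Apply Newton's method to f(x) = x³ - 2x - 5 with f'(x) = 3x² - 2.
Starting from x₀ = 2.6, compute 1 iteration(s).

f(x) = x³ - 2x - 5
f'(x) = 3x² - 2
x₀ = 2.6

Newton-Raphson formula: x_{n+1} = x_n - f(x_n)/f'(x_n)

Iteration 1:
  f(2.600000) = 7.376000
  f'(2.600000) = 18.280000
  x_1 = 2.600000 - 7.376000/18.280000 = 2.196499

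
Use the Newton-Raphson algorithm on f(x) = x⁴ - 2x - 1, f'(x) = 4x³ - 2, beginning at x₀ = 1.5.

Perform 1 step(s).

f(x) = x⁴ - 2x - 1
f'(x) = 4x³ - 2
x₀ = 1.5

Newton-Raphson formula: x_{n+1} = x_n - f(x_n)/f'(x_n)

Iteration 1:
  f(1.500000) = 1.062500
  f'(1.500000) = 11.500000
  x_1 = 1.500000 - 1.062500/11.500000 = 1.407609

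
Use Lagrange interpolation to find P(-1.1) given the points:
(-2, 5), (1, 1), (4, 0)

Lagrange interpolation formula:
P(x) = Σ yᵢ × Lᵢ(x)
where Lᵢ(x) = Π_{j≠i} (x - xⱼ)/(xᵢ - xⱼ)

L_0(-1.1) = (-1.1 - 1)/(-2 - 1) × (-1.1 - 4)/(-2 - 4) = 0.595000
L_1(-1.1) = (-1.1 - (-2))/(1 - (-2)) × (-1.1 - 4)/(1 - 4) = 0.510000
L_2(-1.1) = (-1.1 - (-2))/(4 - (-2)) × (-1.1 - 1)/(4 - 1) = -0.105000

P(-1.1) = 5×L_0(-1.1) + 1×L_1(-1.1) + 0×L_2(-1.1)
P(-1.1) = 3.485000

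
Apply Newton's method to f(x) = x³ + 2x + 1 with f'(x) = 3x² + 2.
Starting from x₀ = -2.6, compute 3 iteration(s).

f(x) = x³ + 2x + 1
f'(x) = 3x² + 2
x₀ = -2.6

Newton-Raphson formula: x_{n+1} = x_n - f(x_n)/f'(x_n)

Iteration 1:
  f(-2.600000) = -21.776000
  f'(-2.600000) = 22.280000
  x_1 = -2.600000 - (-21.776000)/22.280000 = -1.622621
Iteration 2:
  f(-1.622621) = -6.517441
  f'(-1.622621) = 9.898699
  x_2 = -1.622621 - (-6.517441)/9.898699 = -0.964207
Iteration 3:
  f(-0.964207) = -1.824834
  f'(-0.964207) = 4.789087
  x_3 = -0.964207 - (-1.824834)/4.789087 = -0.583167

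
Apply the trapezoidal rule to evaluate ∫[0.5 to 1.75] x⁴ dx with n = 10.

f(x) = x⁴
a = 0.5, b = 1.75, n = 10
h = (b - a)/n = 0.125000

Trapezoidal rule: (h/2)[f(x₀) + 2f(x₁) + 2f(x₂) + ... + f(xₙ)]

x_0 = 0.5000, f(x_0) = 0.062500, coefficient = 1
x_1 = 0.6250, f(x_1) = 0.152588, coefficient = 2
x_2 = 0.7500, f(x_2) = 0.316406, coefficient = 2
x_3 = 0.8750, f(x_3) = 0.586182, coefficient = 2
x_4 = 1.0000, f(x_4) = 1.000000, coefficient = 2
x_5 = 1.1250, f(x_5) = 1.601807, coefficient = 2
x_6 = 1.2500, f(x_6) = 2.441406, coefficient = 2
x_7 = 1.3750, f(x_7) = 3.574463, coefficient = 2
x_8 = 1.5000, f(x_8) = 5.062500, coefficient = 2
x_9 = 1.6250, f(x_9) = 6.972900, coefficient = 2
x_10 = 1.7500, f(x_10) = 9.378906, coefficient = 1

I ≈ (0.125000/2) × 52.857910 = 3.303619
Exact value: 3.276367
Error: 0.027252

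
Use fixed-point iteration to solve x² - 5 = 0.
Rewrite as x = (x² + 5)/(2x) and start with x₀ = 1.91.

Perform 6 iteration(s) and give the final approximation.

Equation: x² - 5 = 0
Fixed-point form: x = (x² + 5)/(2x)
x₀ = 1.91

x_1 = g(1.910000) = 2.263901
x_2 = g(2.263901) = 2.236239
x_3 = g(2.236239) = 2.236068
x_4 = g(2.236068) = 2.236068
x_5 = g(2.236068) = 2.236068
x_6 = g(2.236068) = 2.236068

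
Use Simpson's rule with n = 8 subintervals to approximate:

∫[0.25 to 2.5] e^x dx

f(x) = e^x
a = 0.25, b = 2.5, n = 8
h = (b - a)/n = 0.281250

Simpson's rule: (h/3)[f(x₀) + 4f(x₁) + 2f(x₂) + ... + f(xₙ)]

x_0 = 0.2500, f(x_0) = 1.284025, coefficient = 1
x_1 = 0.5312, f(x_1) = 1.701057, coefficient = 4
x_2 = 0.8125, f(x_2) = 2.253535, coefficient = 2
x_3 = 1.0938, f(x_3) = 2.985449, coefficient = 4
x_4 = 1.3750, f(x_4) = 3.955077, coefficient = 2
x_5 = 1.6562, f(x_5) = 5.239625, coefficient = 4
x_6 = 1.9375, f(x_6) = 6.941376, coefficient = 2
x_7 = 2.2188, f(x_7) = 9.195829, coefficient = 4
x_8 = 2.5000, f(x_8) = 12.182494, coefficient = 1

I ≈ (0.281250/3) × 116.254334 = 10.898844
Exact value: 10.898469
Error: 0.000375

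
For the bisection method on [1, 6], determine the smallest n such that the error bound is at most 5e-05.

We need (b-a)/2^n ≤ 5e-05
(6 - 1)/2^n ≤ 5e-05
5/2^n ≤ 5e-05
2^n ≥ 100000
n ≥ log₂(100000) = 16.61
n ≥ 17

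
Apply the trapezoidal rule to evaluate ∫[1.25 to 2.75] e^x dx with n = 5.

f(x) = e^x
a = 1.25, b = 2.75, n = 5
h = (b - a)/n = 0.300000

Trapezoidal rule: (h/2)[f(x₀) + 2f(x₁) + 2f(x₂) + ... + f(xₙ)]

x_0 = 1.2500, f(x_0) = 3.490343, coefficient = 1
x_1 = 1.5500, f(x_1) = 4.711470, coefficient = 2
x_2 = 1.8500, f(x_2) = 6.359820, coefficient = 2
x_3 = 2.1500, f(x_3) = 8.584858, coefficient = 2
x_4 = 2.4500, f(x_4) = 11.588347, coefficient = 2
x_5 = 2.7500, f(x_5) = 15.642632, coefficient = 1

I ≈ (0.300000/2) × 81.621964 = 12.243295
Exact value: 12.152289
Error: 0.091006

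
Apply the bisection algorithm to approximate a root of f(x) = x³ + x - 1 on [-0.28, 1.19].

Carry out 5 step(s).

f(x) = x³ + x - 1
Initial interval: [-0.28, 1.19]

Iteration 1:
  c_1 = (-0.280000 + 1.190000)/2 = 0.455000
  f(c_1) = f(0.455000) = -0.450804
  f(a) × f(c) ≥ 0, new interval: [0.455000, 1.190000]
Iteration 2:
  c_2 = (0.455000 + 1.190000)/2 = 0.822500
  f(c_2) = f(0.822500) = 0.378926
  f(a) × f(c) < 0, new interval: [0.455000, 0.822500]
Iteration 3:
  c_3 = (0.455000 + 0.822500)/2 = 0.638750
  f(c_3) = f(0.638750) = -0.100639
  f(a) × f(c) ≥ 0, new interval: [0.638750, 0.822500]
Iteration 4:
  c_4 = (0.638750 + 0.822500)/2 = 0.730625
  f(c_4) = f(0.730625) = 0.120642
  f(a) × f(c) < 0, new interval: [0.638750, 0.730625]
Iteration 5:
  c_5 = (0.638750 + 0.730625)/2 = 0.684687
  f(c_5) = f(0.684687) = 0.005667
  f(a) × f(c) < 0, new interval: [0.638750, 0.684687]

After 5 iteration(s), the approximation is c_5 = 0.684687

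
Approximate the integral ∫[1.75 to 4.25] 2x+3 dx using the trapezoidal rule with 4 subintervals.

f(x) = 2x+3
a = 1.75, b = 4.25, n = 4
h = (b - a)/n = 0.625000

Trapezoidal rule: (h/2)[f(x₀) + 2f(x₁) + 2f(x₂) + ... + f(xₙ)]

x_0 = 1.7500, f(x_0) = 6.500000, coefficient = 1
x_1 = 2.3750, f(x_1) = 7.750000, coefficient = 2
x_2 = 3.0000, f(x_2) = 9.000000, coefficient = 2
x_3 = 3.6250, f(x_3) = 10.250000, coefficient = 2
x_4 = 4.2500, f(x_4) = 11.500000, coefficient = 1

I ≈ (0.625000/2) × 72.000000 = 22.500000
Exact value: 22.500000
Error: 0.000000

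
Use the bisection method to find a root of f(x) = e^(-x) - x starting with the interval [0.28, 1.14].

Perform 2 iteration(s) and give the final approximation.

f(x) = e^(-x) - x
Initial interval: [0.28, 1.14]

Iteration 1:
  c_1 = (0.280000 + 1.140000)/2 = 0.710000
  f(c_1) = f(0.710000) = -0.218356
  f(a) × f(c) < 0, new interval: [0.280000, 0.710000]
Iteration 2:
  c_2 = (0.280000 + 0.710000)/2 = 0.495000
  f(c_2) = f(0.495000) = 0.114571
  f(a) × f(c) ≥ 0, new interval: [0.495000, 0.710000]

After 2 iteration(s), the approximation is c_2 = 0.495000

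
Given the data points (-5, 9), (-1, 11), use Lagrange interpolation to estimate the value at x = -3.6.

Lagrange interpolation formula:
P(x) = Σ yᵢ × Lᵢ(x)
where Lᵢ(x) = Π_{j≠i} (x - xⱼ)/(xᵢ - xⱼ)

L_0(-3.6) = (-3.6 - (-1))/(-5 - (-1)) = 0.650000
L_1(-3.6) = (-3.6 - (-5))/(-1 - (-5)) = 0.350000

P(-3.6) = 9×L_0(-3.6) + 11×L_1(-3.6)
P(-3.6) = 9.700000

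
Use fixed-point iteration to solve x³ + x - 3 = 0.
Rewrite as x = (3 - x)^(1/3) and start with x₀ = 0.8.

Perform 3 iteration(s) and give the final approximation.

Equation: x³ + x - 3 = 0
Fixed-point form: x = (3 - x)^(1/3)
x₀ = 0.8

x_1 = g(0.800000) = 1.300591
x_2 = g(1.300591) = 1.193345
x_3 = g(1.193345) = 1.217938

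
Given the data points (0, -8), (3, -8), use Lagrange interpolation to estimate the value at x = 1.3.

Lagrange interpolation formula:
P(x) = Σ yᵢ × Lᵢ(x)
where Lᵢ(x) = Π_{j≠i} (x - xⱼ)/(xᵢ - xⱼ)

L_0(1.3) = (1.3 - 3)/(0 - 3) = 0.566667
L_1(1.3) = (1.3 - 0)/(3 - 0) = 0.433333

P(1.3) = (-8)×L_0(1.3) + (-8)×L_1(1.3)
P(1.3) = -8.000000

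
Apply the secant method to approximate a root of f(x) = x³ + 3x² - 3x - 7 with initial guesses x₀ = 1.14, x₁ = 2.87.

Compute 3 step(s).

f(x) = x³ + 3x² - 3x - 7
x₀ = 1.14, x₁ = 2.87

Secant formula: x_{n+1} = x_n - f(x_n)(x_n - x_{n-1})/(f(x_n) - f(x_{n-1}))

Iteration 1:
  f(1.140000) = -5.039656
  f(2.870000) = 32.740603
  x_2 = 2.870000 - 32.740603×(2.870000 - 1.140000)/(32.740603 - (-5.039656))
       = 1.370771
Iteration 2:
  f(2.870000) = 32.740603
  f(1.370771) = -2.899572
  x_3 = 1.370771 - (-2.899572)×(1.370771 - 2.870000)/(-2.899572 - 32.740603)
       = 1.492744
Iteration 3:
  f(1.370771) = -2.899572
  f(1.492744) = -1.467120
  x_4 = 1.492744 - (-1.467120)×(1.492744 - 1.370771)/(-1.467120 - (-2.899572))
       = 1.617668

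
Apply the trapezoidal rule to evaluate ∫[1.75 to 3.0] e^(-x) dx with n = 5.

f(x) = e^(-x)
a = 1.75, b = 3.0, n = 5
h = (b - a)/n = 0.250000

Trapezoidal rule: (h/2)[f(x₀) + 2f(x₁) + 2f(x₂) + ... + f(xₙ)]

x_0 = 1.7500, f(x_0) = 0.173774, coefficient = 1
x_1 = 2.0000, f(x_1) = 0.135335, coefficient = 2
x_2 = 2.2500, f(x_2) = 0.105399, coefficient = 2
x_3 = 2.5000, f(x_3) = 0.082085, coefficient = 2
x_4 = 2.7500, f(x_4) = 0.063928, coefficient = 2
x_5 = 3.0000, f(x_5) = 0.049787, coefficient = 1

I ≈ (0.250000/2) × 0.997056 = 0.124632
Exact value: 0.123987
Error: 0.000645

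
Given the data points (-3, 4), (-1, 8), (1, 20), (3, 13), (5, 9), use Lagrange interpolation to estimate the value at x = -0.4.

Lagrange interpolation formula:
P(x) = Σ yᵢ × Lᵢ(x)
where Lᵢ(x) = Π_{j≠i} (x - xⱼ)/(xᵢ - xⱼ)

L_0(-0.4) = (-0.4 - (-1))/(-3 - (-1)) × (-0.4 - 1)/(-3 - 1) × (-0.4 - 3)/(-3 - 3) × (-0.4 - 5)/(-3 - 5) = -0.040163
L_1(-0.4) = (-0.4 - (-3))/(-1 - (-3)) × (-0.4 - 1)/(-1 - 1) × (-0.4 - 3)/(-1 - 3) × (-0.4 - 5)/(-1 - 5) = 0.696150
L_2(-0.4) = (-0.4 - (-3))/(1 - (-3)) × (-0.4 - (-1))/(1 - (-1)) × (-0.4 - 3)/(1 - 3) × (-0.4 - 5)/(1 - 5) = 0.447525
L_3(-0.4) = (-0.4 - (-3))/(3 - (-3)) × (-0.4 - (-1))/(3 - (-1)) × (-0.4 - 1)/(3 - 1) × (-0.4 - 5)/(3 - 5) = -0.122850
L_4(-0.4) = (-0.4 - (-3))/(5 - (-3)) × (-0.4 - (-1))/(5 - (-1)) × (-0.4 - 1)/(5 - 1) × (-0.4 - 3)/(5 - 3) = 0.019338

P(-0.4) = 4×L_0(-0.4) + 8×L_1(-0.4) + 20×L_2(-0.4) + 13×L_3(-0.4) + 9×L_4(-0.4)
P(-0.4) = 12.936038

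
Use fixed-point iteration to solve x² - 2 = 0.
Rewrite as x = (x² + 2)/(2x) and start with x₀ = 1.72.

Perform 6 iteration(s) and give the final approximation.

Equation: x² - 2 = 0
Fixed-point form: x = (x² + 2)/(2x)
x₀ = 1.72

x_1 = g(1.720000) = 1.441395
x_2 = g(1.441395) = 1.414470
x_3 = g(1.414470) = 1.414214
x_4 = g(1.414214) = 1.414214
x_5 = g(1.414214) = 1.414214
x_6 = g(1.414214) = 1.414214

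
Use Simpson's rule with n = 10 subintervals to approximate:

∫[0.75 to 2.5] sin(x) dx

f(x) = sin(x)
a = 0.75, b = 2.5, n = 10
h = (b - a)/n = 0.175000

Simpson's rule: (h/3)[f(x₀) + 4f(x₁) + 2f(x₂) + ... + f(xₙ)]

x_0 = 0.7500, f(x_0) = 0.681639, coefficient = 1
x_1 = 0.9250, f(x_1) = 0.798621, coefficient = 4
x_2 = 1.1000, f(x_2) = 0.891207, coefficient = 2
x_3 = 1.2750, f(x_3) = 0.956570, coefficient = 4
x_4 = 1.4500, f(x_4) = 0.992713, coefficient = 2
x_5 = 1.6250, f(x_5) = 0.998531, coefficient = 4
x_6 = 1.8000, f(x_6) = 0.973848, coefficient = 2
x_7 = 1.9750, f(x_7) = 0.919416, coefficient = 4
x_8 = 2.1500, f(x_8) = 0.836899, coefficient = 2
x_9 = 2.3250, f(x_9) = 0.728817, coefficient = 4
x_10 = 2.5000, f(x_10) = 0.598472, coefficient = 1

I ≈ (0.175000/3) × 26.277266 = 1.532841
Exact value: 1.532832
Error: 0.000008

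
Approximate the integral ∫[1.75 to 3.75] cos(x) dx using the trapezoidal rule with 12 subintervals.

f(x) = cos(x)
a = 1.75, b = 3.75, n = 12
h = (b - a)/n = 0.166667

Trapezoidal rule: (h/2)[f(x₀) + 2f(x₁) + 2f(x₂) + ... + f(xₙ)]

x_0 = 1.7500, f(x_0) = -0.178246, coefficient = 1
x_1 = 1.9167, f(x_1) = -0.339016, coefficient = 2
x_2 = 2.0833, f(x_2) = -0.490390, coefficient = 2
x_3 = 2.2500, f(x_3) = -0.628174, coefficient = 2
x_4 = 2.4167, f(x_4) = -0.748549, coefficient = 2
x_5 = 2.5833, f(x_5) = -0.848178, coefficient = 2
x_6 = 2.7500, f(x_6) = -0.924302, coefficient = 2
x_7 = 2.9167, f(x_7) = -0.974811, coefficient = 2
x_8 = 3.0833, f(x_8) = -0.998303, coefficient = 2
x_9 = 3.2500, f(x_9) = -0.994130, coefficient = 2
x_10 = 3.4167, f(x_10) = -0.962405, coefficient = 2
x_11 = 3.5833, f(x_11) = -0.904009, coefficient = 2
x_12 = 3.7500, f(x_12) = -0.820559, coefficient = 1

I ≈ (0.166667/2) × -18.623338 = -1.551945
Exact value: -1.555547
Error: 0.003602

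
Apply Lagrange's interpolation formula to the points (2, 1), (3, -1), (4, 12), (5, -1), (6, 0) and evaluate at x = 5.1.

Lagrange interpolation formula:
P(x) = Σ yᵢ × Lᵢ(x)
where Lᵢ(x) = Π_{j≠i} (x - xⱼ)/(xᵢ - xⱼ)

L_0(5.1) = (5.1 - 3)/(2 - 3) × (5.1 - 4)/(2 - 4) × (5.1 - 5)/(2 - 5) × (5.1 - 6)/(2 - 6) = -0.008662
L_1(5.1) = (5.1 - 2)/(3 - 2) × (5.1 - 4)/(3 - 4) × (5.1 - 5)/(3 - 5) × (5.1 - 6)/(3 - 6) = 0.051150
L_2(5.1) = (5.1 - 2)/(4 - 2) × (5.1 - 3)/(4 - 3) × (5.1 - 5)/(4 - 5) × (5.1 - 6)/(4 - 6) = -0.146475
L_3(5.1) = (5.1 - 2)/(5 - 2) × (5.1 - 3)/(5 - 3) × (5.1 - 4)/(5 - 4) × (5.1 - 6)/(5 - 6) = 1.074150
L_4(5.1) = (5.1 - 2)/(6 - 2) × (5.1 - 3)/(6 - 3) × (5.1 - 4)/(6 - 4) × (5.1 - 5)/(6 - 5) = 0.029837

P(5.1) = 1×L_0(5.1) + (-1)×L_1(5.1) + 12×L_2(5.1) + (-1)×L_3(5.1) + 0×L_4(5.1)
P(5.1) = -2.891662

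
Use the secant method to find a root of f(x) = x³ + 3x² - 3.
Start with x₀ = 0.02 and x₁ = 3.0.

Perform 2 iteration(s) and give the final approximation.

f(x) = x³ + 3x² - 3
x₀ = 0.02, x₁ = 3.0

Secant formula: x_{n+1} = x_n - f(x_n)(x_n - x_{n-1})/(f(x_n) - f(x_{n-1}))

Iteration 1:
  f(0.020000) = -2.998792
  f(3.000000) = 51.000000
  x_2 = 3.000000 - 51.000000×(3.000000 - 0.020000)/(51.000000 - (-2.998792))
       = 0.185493
Iteration 2:
  f(3.000000) = 51.000000
  f(0.185493) = -2.890395
  x_3 = 0.185493 - (-2.890395)×(0.185493 - 3.000000)/(-2.890395 - 51.000000)
       = 0.336448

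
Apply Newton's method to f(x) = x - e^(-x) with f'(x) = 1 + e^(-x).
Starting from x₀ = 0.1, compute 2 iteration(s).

f(x) = x - e^(-x)
f'(x) = 1 + e^(-x)
x₀ = 0.1

Newton-Raphson formula: x_{n+1} = x_n - f(x_n)/f'(x_n)

Iteration 1:
  f(0.100000) = -0.804837
  f'(0.100000) = 1.904837
  x_1 = 0.100000 - (-0.804837)/1.904837 = 0.522523
Iteration 2:
  f(0.522523) = -0.070500
  f'(0.522523) = 1.593023
  x_2 = 0.522523 - (-0.070500)/1.593023 = 0.566778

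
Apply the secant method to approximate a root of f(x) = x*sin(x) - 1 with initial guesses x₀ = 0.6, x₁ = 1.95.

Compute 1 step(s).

f(x) = x*sin(x) - 1
x₀ = 0.6, x₁ = 1.95

Secant formula: x_{n+1} = x_n - f(x_n)(x_n - x_{n-1})/(f(x_n) - f(x_{n-1}))

Iteration 1:
  f(0.600000) = -0.661215
  f(1.950000) = 0.811471
  x_2 = 1.950000 - 0.811471×(1.950000 - 0.600000)/(0.811471 - (-0.661215))
       = 1.206130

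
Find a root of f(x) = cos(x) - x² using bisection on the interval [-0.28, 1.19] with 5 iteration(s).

f(x) = cos(x) - x²
Initial interval: [-0.28, 1.19]

Iteration 1:
  c_1 = (-0.280000 + 1.190000)/2 = 0.455000
  f(c_1) = f(0.455000) = 0.691236
  f(a) × f(c) ≥ 0, new interval: [0.455000, 1.190000]
Iteration 2:
  c_2 = (0.455000 + 1.190000)/2 = 0.822500
  f(c_2) = f(0.822500) = 0.003885
  f(a) × f(c) ≥ 0, new interval: [0.822500, 1.190000]
Iteration 3:
  c_3 = (0.822500 + 1.190000)/2 = 1.006250
  f(c_3) = f(1.006250) = -0.477506
  f(a) × f(c) < 0, new interval: [0.822500, 1.006250]
Iteration 4:
  c_4 = (0.822500 + 1.006250)/2 = 0.914375
  f(c_4) = f(0.914375) = -0.225796
  f(a) × f(c) < 0, new interval: [0.822500, 0.914375]
Iteration 5:
  c_5 = (0.822500 + 0.914375)/2 = 0.868437
  f(c_5) = f(0.868437) = -0.108164
  f(a) × f(c) < 0, new interval: [0.822500, 0.868437]

After 5 iteration(s), the approximation is c_5 = 0.868437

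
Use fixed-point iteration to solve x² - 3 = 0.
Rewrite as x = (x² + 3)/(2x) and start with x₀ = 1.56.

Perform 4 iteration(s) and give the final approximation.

Equation: x² - 3 = 0
Fixed-point form: x = (x² + 3)/(2x)
x₀ = 1.56

x_1 = g(1.560000) = 1.741538
x_2 = g(1.741538) = 1.732077
x_3 = g(1.732077) = 1.732051
x_4 = g(1.732051) = 1.732051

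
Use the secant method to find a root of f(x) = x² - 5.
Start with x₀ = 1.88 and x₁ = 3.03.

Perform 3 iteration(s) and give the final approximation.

f(x) = x² - 5
x₀ = 1.88, x₁ = 3.03

Secant formula: x_{n+1} = x_n - f(x_n)(x_n - x_{n-1})/(f(x_n) - f(x_{n-1}))

Iteration 1:
  f(1.880000) = -1.465600
  f(3.030000) = 4.180900
  x_2 = 3.030000 - 4.180900×(3.030000 - 1.880000)/(4.180900 - (-1.465600))
       = 2.178493
Iteration 2:
  f(3.030000) = 4.180900
  f(2.178493) = -0.254169
  x_3 = 2.178493 - (-0.254169)×(2.178493 - 3.030000)/(-0.254169 - 4.180900)
       = 2.227292
Iteration 3:
  f(2.178493) = -0.254169
  f(2.227292) = -0.039171
  x_4 = 2.227292 - (-0.039171)×(2.227292 - 2.178493)/(-0.039171 - (-0.254169))
       = 2.236183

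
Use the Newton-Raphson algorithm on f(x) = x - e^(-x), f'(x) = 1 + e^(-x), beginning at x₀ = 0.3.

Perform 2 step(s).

f(x) = x - e^(-x)
f'(x) = 1 + e^(-x)
x₀ = 0.3

Newton-Raphson formula: x_{n+1} = x_n - f(x_n)/f'(x_n)

Iteration 1:
  f(0.300000) = -0.440818
  f'(0.300000) = 1.740818
  x_1 = 0.300000 - (-0.440818)/1.740818 = 0.553225
Iteration 2:
  f(0.553225) = -0.021868
  f'(0.553225) = 1.575092
  x_2 = 0.553225 - (-0.021868)/1.575092 = 0.567108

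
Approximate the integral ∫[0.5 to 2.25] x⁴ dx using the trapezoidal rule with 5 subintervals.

f(x) = x⁴
a = 0.5, b = 2.25, n = 5
h = (b - a)/n = 0.350000

Trapezoidal rule: (h/2)[f(x₀) + 2f(x₁) + 2f(x₂) + ... + f(xₙ)]

x_0 = 0.5000, f(x_0) = 0.062500, coefficient = 1
x_1 = 0.8500, f(x_1) = 0.522006, coefficient = 2
x_2 = 1.2000, f(x_2) = 2.073600, coefficient = 2
x_3 = 1.5500, f(x_3) = 5.772006, coefficient = 2
x_4 = 1.9000, f(x_4) = 13.032100, coefficient = 2
x_5 = 2.2500, f(x_5) = 25.628906, coefficient = 1

I ≈ (0.350000/2) × 68.490831 = 11.985895
Exact value: 11.526758
Error: 0.459138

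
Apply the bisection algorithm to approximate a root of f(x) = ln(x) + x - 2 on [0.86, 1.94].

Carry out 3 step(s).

f(x) = ln(x) + x - 2
Initial interval: [0.86, 1.94]

Iteration 1:
  c_1 = (0.860000 + 1.940000)/2 = 1.400000
  f(c_1) = f(1.400000) = -0.263528
  f(a) × f(c) ≥ 0, new interval: [1.400000, 1.940000]
Iteration 2:
  c_2 = (1.400000 + 1.940000)/2 = 1.670000
  f(c_2) = f(1.670000) = 0.182824
  f(a) × f(c) < 0, new interval: [1.400000, 1.670000]
Iteration 3:
  c_3 = (1.400000 + 1.670000)/2 = 1.535000
  f(c_3) = f(1.535000) = -0.036470
  f(a) × f(c) ≥ 0, new interval: [1.535000, 1.670000]

After 3 iteration(s), the approximation is c_3 = 1.535000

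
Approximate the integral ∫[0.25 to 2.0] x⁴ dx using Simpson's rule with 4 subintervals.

f(x) = x⁴
a = 0.25, b = 2.0, n = 4
h = (b - a)/n = 0.437500

Simpson's rule: (h/3)[f(x₀) + 4f(x₁) + 2f(x₂) + ... + f(xₙ)]

x_0 = 0.2500, f(x_0) = 0.003906, coefficient = 1
x_1 = 0.6875, f(x_1) = 0.223404, coefficient = 4
x_2 = 1.1250, f(x_2) = 1.601807, coefficient = 2
x_3 = 1.5625, f(x_3) = 5.960464, coefficient = 4
x_4 = 2.0000, f(x_4) = 16.000000, coefficient = 1

I ≈ (0.437500/3) × 43.942993 = 6.408353
Exact value: 6.399805
Error: 0.008548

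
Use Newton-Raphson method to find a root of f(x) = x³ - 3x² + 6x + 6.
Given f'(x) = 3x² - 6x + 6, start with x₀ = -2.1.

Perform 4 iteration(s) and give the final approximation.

f(x) = x³ - 3x² + 6x + 6
f'(x) = 3x² - 6x + 6
x₀ = -2.1

Newton-Raphson formula: x_{n+1} = x_n - f(x_n)/f'(x_n)

Iteration 1:
  f(-2.100000) = -29.091000
  f'(-2.100000) = 31.830000
  x_1 = -2.100000 - (-29.091000)/31.830000 = -1.186051
Iteration 2:
  f(-1.186051) = -7.004893
  f'(-1.186051) = 17.336456
  x_2 = -1.186051 - (-7.004893)/17.336456 = -0.781995
Iteration 3:
  f(-0.781995) = -1.004724
  f'(-0.781995) = 12.526521
  x_3 = -0.781995 - (-1.004724)/12.526521 = -0.701787
Iteration 4:
  f(-0.701787) = -0.033876
  f'(-0.701787) = 11.688242
  x_4 = -0.701787 - (-0.033876)/11.688242 = -0.698889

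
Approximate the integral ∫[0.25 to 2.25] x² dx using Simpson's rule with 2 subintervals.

f(x) = x²
a = 0.25, b = 2.25, n = 2
h = (b - a)/n = 1.000000

Simpson's rule: (h/3)[f(x₀) + 4f(x₁) + 2f(x₂) + ... + f(xₙ)]

x_0 = 0.2500, f(x_0) = 0.062500, coefficient = 1
x_1 = 1.2500, f(x_1) = 1.562500, coefficient = 4
x_2 = 2.2500, f(x_2) = 5.062500, coefficient = 1

I ≈ (1.000000/3) × 11.375000 = 3.791667
Exact value: 3.791667
Error: 0.000000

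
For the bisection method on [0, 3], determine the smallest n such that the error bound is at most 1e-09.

We need (b-a)/2^n ≤ 1e-09
(3 - 0)/2^n ≤ 1e-09
3/2^n ≤ 1e-09
2^n ≥ 3000000000
n ≥ log₂(3000000000) = 31.48
n ≥ 32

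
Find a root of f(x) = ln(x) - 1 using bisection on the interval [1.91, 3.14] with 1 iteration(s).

f(x) = ln(x) - 1
Initial interval: [1.91, 3.14]

Iteration 1:
  c_1 = (1.910000 + 3.140000)/2 = 2.525000
  f(c_1) = f(2.525000) = -0.073759
  f(a) × f(c) ≥ 0, new interval: [2.525000, 3.140000]

After 1 iteration(s), the approximation is c_1 = 2.525000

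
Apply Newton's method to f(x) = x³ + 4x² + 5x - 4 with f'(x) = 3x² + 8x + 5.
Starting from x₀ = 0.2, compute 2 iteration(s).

f(x) = x³ + 4x² + 5x - 4
f'(x) = 3x² + 8x + 5
x₀ = 0.2

Newton-Raphson formula: x_{n+1} = x_n - f(x_n)/f'(x_n)

Iteration 1:
  f(0.200000) = -2.832000
  f'(0.200000) = 6.720000
  x_1 = 0.200000 - (-2.832000)/6.720000 = 0.621429
Iteration 2:
  f(0.621429) = 0.891816
  f'(0.621429) = 11.129949
  x_2 = 0.621429 - 0.891816/11.129949 = 0.541301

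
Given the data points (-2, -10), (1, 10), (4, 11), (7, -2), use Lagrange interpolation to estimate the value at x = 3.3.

Lagrange interpolation formula:
P(x) = Σ yᵢ × Lᵢ(x)
where Lᵢ(x) = Π_{j≠i} (x - xⱼ)/(xᵢ - xⱼ)

L_0(3.3) = (3.3 - 1)/(-2 - 1) × (3.3 - 4)/(-2 - 4) × (3.3 - 7)/(-2 - 7) = -0.036772
L_1(3.3) = (3.3 - (-2))/(1 - (-2)) × (3.3 - 4)/(1 - 4) × (3.3 - 7)/(1 - 7) = 0.254204
L_2(3.3) = (3.3 - (-2))/(4 - (-2)) × (3.3 - 1)/(4 - 1) × (3.3 - 7)/(4 - 7) = 0.835241
L_3(3.3) = (3.3 - (-2))/(7 - (-2)) × (3.3 - 1)/(7 - 1) × (3.3 - 4)/(7 - 4) = -0.052673

P(3.3) = (-10)×L_0(3.3) + 10×L_1(3.3) + 11×L_2(3.3) + (-2)×L_3(3.3)
P(3.3) = 12.202747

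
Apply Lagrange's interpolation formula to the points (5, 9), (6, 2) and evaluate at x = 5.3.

Lagrange interpolation formula:
P(x) = Σ yᵢ × Lᵢ(x)
where Lᵢ(x) = Π_{j≠i} (x - xⱼ)/(xᵢ - xⱼ)

L_0(5.3) = (5.3 - 6)/(5 - 6) = 0.700000
L_1(5.3) = (5.3 - 5)/(6 - 5) = 0.300000

P(5.3) = 9×L_0(5.3) + 2×L_1(5.3)
P(5.3) = 6.900000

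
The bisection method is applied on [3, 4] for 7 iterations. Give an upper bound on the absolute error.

Bisection error bound: |error| ≤ (b-a)/2^n
|error| ≤ (4 - 3)/2^7 = 1/2^7
|error| ≤ 0.0078125000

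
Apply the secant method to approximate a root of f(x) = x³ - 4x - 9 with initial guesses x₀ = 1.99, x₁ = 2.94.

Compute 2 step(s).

f(x) = x³ - 4x - 9
x₀ = 1.99, x₁ = 2.94

Secant formula: x_{n+1} = x_n - f(x_n)(x_n - x_{n-1})/(f(x_n) - f(x_{n-1}))

Iteration 1:
  f(1.990000) = -9.079401
  f(2.940000) = 4.652184
  x_2 = 2.940000 - 4.652184×(2.940000 - 1.990000)/(4.652184 - (-9.079401))
       = 2.618145
Iteration 2:
  f(2.940000) = 4.652184
  f(2.618145) = -1.526020
  x_3 = 2.618145 - (-1.526020)×(2.618145 - 2.940000)/(-1.526020 - 4.652184)
       = 2.697644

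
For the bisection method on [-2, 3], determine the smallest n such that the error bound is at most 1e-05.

We need (b-a)/2^n ≤ 1e-05
(3 - (-2))/2^n ≤ 1e-05
5/2^n ≤ 1e-05
2^n ≥ 500000
n ≥ log₂(500000) = 18.93
n ≥ 19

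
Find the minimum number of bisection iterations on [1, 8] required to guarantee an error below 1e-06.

We need (b-a)/2^n ≤ 1e-06
(8 - 1)/2^n ≤ 1e-06
7/2^n ≤ 1e-06
2^n ≥ 7000000
n ≥ log₂(7000000) = 22.74
n ≥ 23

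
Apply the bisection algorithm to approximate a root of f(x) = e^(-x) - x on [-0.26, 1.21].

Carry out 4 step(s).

f(x) = e^(-x) - x
Initial interval: [-0.26, 1.21]

Iteration 1:
  c_1 = (-0.260000 + 1.210000)/2 = 0.475000
  f(c_1) = f(0.475000) = 0.146885
  f(a) × f(c) ≥ 0, new interval: [0.475000, 1.210000]
Iteration 2:
  c_2 = (0.475000 + 1.210000)/2 = 0.842500
  f(c_2) = f(0.842500) = -0.411867
  f(a) × f(c) < 0, new interval: [0.475000, 0.842500]
Iteration 3:
  c_3 = (0.475000 + 0.842500)/2 = 0.658750
  f(c_3) = f(0.658750) = -0.141252
  f(a) × f(c) < 0, new interval: [0.475000, 0.658750]
Iteration 4:
  c_4 = (0.475000 + 0.658750)/2 = 0.566875
  f(c_4) = f(0.566875) = 0.000420
  f(a) × f(c) ≥ 0, new interval: [0.566875, 0.658750]

After 4 iteration(s), the approximation is c_4 = 0.566875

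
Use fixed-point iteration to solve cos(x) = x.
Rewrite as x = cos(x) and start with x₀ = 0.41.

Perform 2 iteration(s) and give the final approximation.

Equation: cos(x) = x
Fixed-point form: x = cos(x)
x₀ = 0.41

x_1 = g(0.410000) = 0.917121
x_2 = g(0.917121) = 0.608108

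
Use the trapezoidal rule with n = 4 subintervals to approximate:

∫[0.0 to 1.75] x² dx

f(x) = x²
a = 0.0, b = 1.75, n = 4
h = (b - a)/n = 0.437500

Trapezoidal rule: (h/2)[f(x₀) + 2f(x₁) + 2f(x₂) + ... + f(xₙ)]

x_0 = 0.0000, f(x_0) = 0.000000, coefficient = 1
x_1 = 0.4375, f(x_1) = 0.191406, coefficient = 2
x_2 = 0.8750, f(x_2) = 0.765625, coefficient = 2
x_3 = 1.3125, f(x_3) = 1.722656, coefficient = 2
x_4 = 1.7500, f(x_4) = 3.062500, coefficient = 1

I ≈ (0.437500/2) × 8.421875 = 1.842285
Exact value: 1.786458
Error: 0.055827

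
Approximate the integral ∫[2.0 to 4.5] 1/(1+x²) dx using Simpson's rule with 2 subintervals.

f(x) = 1/(1+x²)
a = 2.0, b = 4.5, n = 2
h = (b - a)/n = 1.250000

Simpson's rule: (h/3)[f(x₀) + 4f(x₁) + 2f(x₂) + ... + f(xₙ)]

x_0 = 2.0000, f(x_0) = 0.200000, coefficient = 1
x_1 = 3.2500, f(x_1) = 0.086486, coefficient = 4
x_2 = 4.5000, f(x_2) = 0.047059, coefficient = 1

I ≈ (1.250000/3) × 0.593005 = 0.247085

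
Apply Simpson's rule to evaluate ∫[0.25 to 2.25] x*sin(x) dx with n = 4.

f(x) = x*sin(x)
a = 0.25, b = 2.25, n = 4
h = (b - a)/n = 0.500000

Simpson's rule: (h/3)[f(x₀) + 4f(x₁) + 2f(x₂) + ... + f(xₙ)]

x_0 = 0.2500, f(x_0) = 0.061851, coefficient = 1
x_1 = 0.7500, f(x_1) = 0.511229, coefficient = 4
x_2 = 1.2500, f(x_2) = 1.186231, coefficient = 2
x_3 = 1.7500, f(x_3) = 1.721975, coefficient = 4
x_4 = 2.2500, f(x_4) = 1.750665, coefficient = 1

I ≈ (0.500000/3) × 13.117795 = 2.186299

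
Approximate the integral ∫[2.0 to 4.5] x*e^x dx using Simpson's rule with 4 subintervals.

f(x) = x*e^x
a = 2.0, b = 4.5, n = 4
h = (b - a)/n = 0.625000

Simpson's rule: (h/3)[f(x₀) + 4f(x₁) + 2f(x₂) + ... + f(xₙ)]

x_0 = 2.0000, f(x_0) = 14.778112, coefficient = 1
x_1 = 2.6250, f(x_1) = 36.237007, coefficient = 4
x_2 = 3.2500, f(x_2) = 83.818605, coefficient = 2
x_3 = 3.8750, f(x_3) = 186.707956, coefficient = 4
x_4 = 4.5000, f(x_4) = 405.077091, coefficient = 1

I ≈ (0.625000/3) × 1479.272265 = 308.181722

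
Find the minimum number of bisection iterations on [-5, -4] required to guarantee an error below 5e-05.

We need (b-a)/2^n ≤ 5e-05
(-4 - (-5))/2^n ≤ 5e-05
1/2^n ≤ 5e-05
2^n ≥ 20000
n ≥ log₂(20000) = 14.29
n ≥ 15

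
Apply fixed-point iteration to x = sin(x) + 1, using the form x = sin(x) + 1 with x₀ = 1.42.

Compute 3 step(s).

Equation: x = sin(x) + 1
Fixed-point form: x = sin(x) + 1
x₀ = 1.42

x_1 = g(1.420000) = 1.988652
x_2 = g(1.988652) = 1.913961
x_3 = g(1.913961) = 1.941694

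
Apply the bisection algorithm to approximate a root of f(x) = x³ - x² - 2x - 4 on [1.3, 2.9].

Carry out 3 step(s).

f(x) = x³ - x² - 2x - 4
Initial interval: [1.3, 2.9]

Iteration 1:
  c_1 = (1.300000 + 2.900000)/2 = 2.100000
  f(c_1) = f(2.100000) = -3.349000
  f(a) × f(c) ≥ 0, new interval: [2.100000, 2.900000]
Iteration 2:
  c_2 = (2.100000 + 2.900000)/2 = 2.500000
  f(c_2) = f(2.500000) = 0.375000
  f(a) × f(c) < 0, new interval: [2.100000, 2.500000]
Iteration 3:
  c_3 = (2.100000 + 2.500000)/2 = 2.300000
  f(c_3) = f(2.300000) = -1.723000
  f(a) × f(c) ≥ 0, new interval: [2.300000, 2.500000]

After 3 iteration(s), the approximation is c_3 = 2.300000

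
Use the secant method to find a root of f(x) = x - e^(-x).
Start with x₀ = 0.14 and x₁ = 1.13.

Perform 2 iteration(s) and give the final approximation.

f(x) = x - e^(-x)
x₀ = 0.14, x₁ = 1.13

Secant formula: x_{n+1} = x_n - f(x_n)(x_n - x_{n-1})/(f(x_n) - f(x_{n-1}))

Iteration 1:
  f(0.140000) = -0.729358
  f(1.130000) = 0.806967
  x_2 = 1.130000 - 0.806967×(1.130000 - 0.140000)/(0.806967 - (-0.729358))
       = 0.609995
Iteration 2:
  f(1.130000) = 0.806967
  f(0.609995) = 0.066641
  x_3 = 0.609995 - 0.066641×(0.609995 - 1.130000)/(0.066641 - 0.806967)
       = 0.563186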